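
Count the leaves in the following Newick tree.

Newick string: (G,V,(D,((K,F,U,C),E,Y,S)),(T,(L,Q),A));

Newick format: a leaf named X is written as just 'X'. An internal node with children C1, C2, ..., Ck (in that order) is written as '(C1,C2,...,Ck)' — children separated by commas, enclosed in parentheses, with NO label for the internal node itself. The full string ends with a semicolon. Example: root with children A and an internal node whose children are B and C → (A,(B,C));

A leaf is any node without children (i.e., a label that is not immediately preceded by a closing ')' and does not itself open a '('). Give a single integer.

Answer: 14

Derivation:
Newick: (G,V,(D,((K,F,U,C),E,Y,S)),(T,(L,Q),A));
Scan left-to-right; a leaf is any maximal label run not followed by '(':
  pos 1: leaf 'G' → count = 1
  pos 3: leaf 'V' → count = 2
  pos 6: leaf 'D' → count = 3
  pos 10: leaf 'K' → count = 4
  pos 12: leaf 'F' → count = 5
  pos 14: leaf 'U' → count = 6
  pos 16: leaf 'C' → count = 7
  pos 19: leaf 'E' → count = 8
  pos 21: leaf 'Y' → count = 9
  pos 23: leaf 'S' → count = 10
  pos 28: leaf 'T' → count = 11
  pos 31: leaf 'L' → count = 12
  pos 33: leaf 'Q' → count = 13
  pos 36: leaf 'A' → count = 14
Total leaves: 14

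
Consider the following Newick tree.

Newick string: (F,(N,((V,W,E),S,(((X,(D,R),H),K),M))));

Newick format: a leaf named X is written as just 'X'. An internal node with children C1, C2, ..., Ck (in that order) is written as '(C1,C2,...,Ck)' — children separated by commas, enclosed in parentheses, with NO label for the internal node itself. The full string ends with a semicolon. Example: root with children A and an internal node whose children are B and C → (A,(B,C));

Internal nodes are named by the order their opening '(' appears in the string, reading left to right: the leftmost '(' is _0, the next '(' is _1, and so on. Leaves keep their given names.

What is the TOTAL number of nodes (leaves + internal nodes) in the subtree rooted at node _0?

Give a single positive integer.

Answer: 20

Derivation:
Newick: (F,(N,((V,W,E),S,(((X,(D,R),H),K),M))));
Locate _0: it is the '(' at position 0 (the 1st '(' reading left to right).
Query: subtree rooted at _0
_0: subtree_size = 1 + 19
  F: subtree_size = 1 + 0
  _1: subtree_size = 1 + 17
    N: subtree_size = 1 + 0
    _2: subtree_size = 1 + 15
      _3: subtree_size = 1 + 3
        V: subtree_size = 1 + 0
        W: subtree_size = 1 + 0
        E: subtree_size = 1 + 0
      S: subtree_size = 1 + 0
      _4: subtree_size = 1 + 9
        _5: subtree_size = 1 + 7
          _6: subtree_size = 1 + 5
            X: subtree_size = 1 + 0
            _7: subtree_size = 1 + 2
              D: subtree_size = 1 + 0
              R: subtree_size = 1 + 0
            H: subtree_size = 1 + 0
          K: subtree_size = 1 + 0
        M: subtree_size = 1 + 0
Total subtree size of _0: 20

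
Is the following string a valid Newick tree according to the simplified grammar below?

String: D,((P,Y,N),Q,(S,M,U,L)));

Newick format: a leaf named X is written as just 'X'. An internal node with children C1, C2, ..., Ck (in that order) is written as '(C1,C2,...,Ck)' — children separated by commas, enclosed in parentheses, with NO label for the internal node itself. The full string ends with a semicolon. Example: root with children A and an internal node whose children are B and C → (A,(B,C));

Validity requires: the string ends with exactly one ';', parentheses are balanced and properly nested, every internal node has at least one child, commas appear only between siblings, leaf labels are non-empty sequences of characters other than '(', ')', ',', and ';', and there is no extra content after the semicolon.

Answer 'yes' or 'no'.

Answer: no

Derivation:
Input: D,((P,Y,N),Q,(S,M,U,L)));
Paren balance: 3 '(' vs 4 ')' MISMATCH
Ends with single ';': True
Full parse: FAILS (extra content after tree at pos 1)
Valid: False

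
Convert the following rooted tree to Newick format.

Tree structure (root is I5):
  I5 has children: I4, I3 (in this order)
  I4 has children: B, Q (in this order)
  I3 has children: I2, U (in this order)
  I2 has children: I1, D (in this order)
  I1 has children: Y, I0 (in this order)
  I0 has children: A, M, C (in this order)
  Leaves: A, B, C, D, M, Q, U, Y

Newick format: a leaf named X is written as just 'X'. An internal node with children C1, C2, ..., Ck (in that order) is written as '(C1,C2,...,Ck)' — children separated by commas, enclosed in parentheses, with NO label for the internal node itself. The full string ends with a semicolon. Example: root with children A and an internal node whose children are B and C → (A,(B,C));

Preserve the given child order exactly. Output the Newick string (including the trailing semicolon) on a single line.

internal I5 with children ['I4', 'I3']
  internal I4 with children ['B', 'Q']
    leaf 'B' → 'B'
    leaf 'Q' → 'Q'
  → '(B,Q)'
  internal I3 with children ['I2', 'U']
    internal I2 with children ['I1', 'D']
      internal I1 with children ['Y', 'I0']
        leaf 'Y' → 'Y'
        internal I0 with children ['A', 'M', 'C']
          leaf 'A' → 'A'
          leaf 'M' → 'M'
          leaf 'C' → 'C'
        → '(A,M,C)'
      → '(Y,(A,M,C))'
      leaf 'D' → 'D'
    → '((Y,(A,M,C)),D)'
    leaf 'U' → 'U'
  → '(((Y,(A,M,C)),D),U)'
→ '((B,Q),(((Y,(A,M,C)),D),U))'
Final: ((B,Q),(((Y,(A,M,C)),D),U));

Answer: ((B,Q),(((Y,(A,M,C)),D),U));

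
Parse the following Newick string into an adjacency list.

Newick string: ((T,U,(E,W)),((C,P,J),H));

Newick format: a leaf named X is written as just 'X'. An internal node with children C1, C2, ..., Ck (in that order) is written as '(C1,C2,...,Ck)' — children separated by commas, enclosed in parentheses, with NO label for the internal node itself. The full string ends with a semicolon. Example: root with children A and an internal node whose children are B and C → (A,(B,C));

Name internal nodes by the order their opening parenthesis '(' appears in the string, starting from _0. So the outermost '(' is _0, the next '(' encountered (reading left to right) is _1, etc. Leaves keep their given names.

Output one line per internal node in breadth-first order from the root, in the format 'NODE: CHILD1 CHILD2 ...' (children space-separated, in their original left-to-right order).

Input: ((T,U,(E,W)),((C,P,J),H));
Scanning left-to-right, naming '(' by encounter order:
  pos 0: '(' -> open internal node _0 (depth 1)
  pos 1: '(' -> open internal node _1 (depth 2)
  pos 6: '(' -> open internal node _2 (depth 3)
  pos 10: ')' -> close internal node _2 (now at depth 2)
  pos 11: ')' -> close internal node _1 (now at depth 1)
  pos 13: '(' -> open internal node _3 (depth 2)
  pos 14: '(' -> open internal node _4 (depth 3)
  pos 20: ')' -> close internal node _4 (now at depth 2)
  pos 23: ')' -> close internal node _3 (now at depth 1)
  pos 24: ')' -> close internal node _0 (now at depth 0)
Total internal nodes: 5
BFS adjacency from root:
  _0: _1 _3
  _1: T U _2
  _3: _4 H
  _2: E W
  _4: C P J

Answer: _0: _1 _3
_1: T U _2
_3: _4 H
_2: E W
_4: C P J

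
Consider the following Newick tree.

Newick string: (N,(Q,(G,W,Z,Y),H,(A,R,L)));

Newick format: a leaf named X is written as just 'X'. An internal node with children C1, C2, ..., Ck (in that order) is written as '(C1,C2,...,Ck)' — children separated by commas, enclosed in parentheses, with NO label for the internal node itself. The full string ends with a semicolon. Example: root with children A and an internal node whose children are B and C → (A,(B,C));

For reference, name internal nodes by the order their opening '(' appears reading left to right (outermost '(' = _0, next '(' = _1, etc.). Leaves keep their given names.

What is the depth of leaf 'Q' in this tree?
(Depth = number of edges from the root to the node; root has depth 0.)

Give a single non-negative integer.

Newick: (N,(Q,(G,W,Z,Y),H,(A,R,L)));
Naming internals by '(' encounter order: outermost '(' = _0, next = _1, ...
Query node: Q
Path from root: _0 -> _1 -> Q
Depth of Q: 2 (number of edges from root)

Answer: 2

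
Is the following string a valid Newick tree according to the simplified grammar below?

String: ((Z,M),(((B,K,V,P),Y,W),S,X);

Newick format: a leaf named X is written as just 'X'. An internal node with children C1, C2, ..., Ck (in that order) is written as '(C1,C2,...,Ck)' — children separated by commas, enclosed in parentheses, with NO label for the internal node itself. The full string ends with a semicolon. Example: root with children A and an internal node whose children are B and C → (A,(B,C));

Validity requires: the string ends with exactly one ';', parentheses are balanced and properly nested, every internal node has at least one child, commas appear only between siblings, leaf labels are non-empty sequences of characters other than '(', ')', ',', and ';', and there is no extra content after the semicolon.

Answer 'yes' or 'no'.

Input: ((Z,M),(((B,K,V,P),Y,W),S,X);
Paren balance: 5 '(' vs 4 ')' MISMATCH
Ends with single ';': True
Full parse: FAILS (expected , or ) at pos 28)
Valid: False

Answer: no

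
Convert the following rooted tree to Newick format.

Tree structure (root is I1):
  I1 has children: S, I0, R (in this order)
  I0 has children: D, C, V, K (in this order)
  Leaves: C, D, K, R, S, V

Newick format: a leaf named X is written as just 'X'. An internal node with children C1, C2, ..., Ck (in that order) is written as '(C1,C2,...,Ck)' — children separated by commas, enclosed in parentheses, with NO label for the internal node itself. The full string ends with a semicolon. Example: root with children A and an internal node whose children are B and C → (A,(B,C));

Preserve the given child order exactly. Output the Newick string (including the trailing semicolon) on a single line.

Answer: (S,(D,C,V,K),R);

Derivation:
internal I1 with children ['S', 'I0', 'R']
  leaf 'S' → 'S'
  internal I0 with children ['D', 'C', 'V', 'K']
    leaf 'D' → 'D'
    leaf 'C' → 'C'
    leaf 'V' → 'V'
    leaf 'K' → 'K'
  → '(D,C,V,K)'
  leaf 'R' → 'R'
→ '(S,(D,C,V,K),R)'
Final: (S,(D,C,V,K),R);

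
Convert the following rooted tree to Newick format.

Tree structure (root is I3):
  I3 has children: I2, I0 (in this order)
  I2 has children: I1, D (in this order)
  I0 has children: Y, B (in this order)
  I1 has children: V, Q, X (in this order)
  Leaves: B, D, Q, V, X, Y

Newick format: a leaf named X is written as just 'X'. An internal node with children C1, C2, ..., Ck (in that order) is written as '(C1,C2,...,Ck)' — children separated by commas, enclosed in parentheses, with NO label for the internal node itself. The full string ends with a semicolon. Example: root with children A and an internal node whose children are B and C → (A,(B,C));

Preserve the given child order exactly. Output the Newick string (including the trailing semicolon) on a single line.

Answer: (((V,Q,X),D),(Y,B));

Derivation:
internal I3 with children ['I2', 'I0']
  internal I2 with children ['I1', 'D']
    internal I1 with children ['V', 'Q', 'X']
      leaf 'V' → 'V'
      leaf 'Q' → 'Q'
      leaf 'X' → 'X'
    → '(V,Q,X)'
    leaf 'D' → 'D'
  → '((V,Q,X),D)'
  internal I0 with children ['Y', 'B']
    leaf 'Y' → 'Y'
    leaf 'B' → 'B'
  → '(Y,B)'
→ '(((V,Q,X),D),(Y,B))'
Final: (((V,Q,X),D),(Y,B));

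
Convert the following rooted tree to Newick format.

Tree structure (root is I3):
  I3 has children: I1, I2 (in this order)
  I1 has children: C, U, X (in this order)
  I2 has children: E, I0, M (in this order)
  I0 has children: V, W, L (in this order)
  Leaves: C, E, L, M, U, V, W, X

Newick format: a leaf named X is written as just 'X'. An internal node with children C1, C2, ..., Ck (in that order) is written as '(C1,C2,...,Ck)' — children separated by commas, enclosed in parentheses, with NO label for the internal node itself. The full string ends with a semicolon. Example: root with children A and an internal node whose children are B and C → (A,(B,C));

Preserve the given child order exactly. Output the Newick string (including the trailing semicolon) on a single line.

internal I3 with children ['I1', 'I2']
  internal I1 with children ['C', 'U', 'X']
    leaf 'C' → 'C'
    leaf 'U' → 'U'
    leaf 'X' → 'X'
  → '(C,U,X)'
  internal I2 with children ['E', 'I0', 'M']
    leaf 'E' → 'E'
    internal I0 with children ['V', 'W', 'L']
      leaf 'V' → 'V'
      leaf 'W' → 'W'
      leaf 'L' → 'L'
    → '(V,W,L)'
    leaf 'M' → 'M'
  → '(E,(V,W,L),M)'
→ '((C,U,X),(E,(V,W,L),M))'
Final: ((C,U,X),(E,(V,W,L),M));

Answer: ((C,U,X),(E,(V,W,L),M));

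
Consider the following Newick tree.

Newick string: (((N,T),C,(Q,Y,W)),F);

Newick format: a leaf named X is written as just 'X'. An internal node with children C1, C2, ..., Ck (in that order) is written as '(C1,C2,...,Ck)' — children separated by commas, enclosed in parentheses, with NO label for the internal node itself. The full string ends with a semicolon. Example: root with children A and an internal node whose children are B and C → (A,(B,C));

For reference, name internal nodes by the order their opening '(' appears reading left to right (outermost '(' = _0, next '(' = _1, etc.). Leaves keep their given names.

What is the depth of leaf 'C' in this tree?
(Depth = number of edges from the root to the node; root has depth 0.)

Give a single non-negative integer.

Newick: (((N,T),C,(Q,Y,W)),F);
Naming internals by '(' encounter order: outermost '(' = _0, next = _1, ...
Query node: C
Path from root: _0 -> _1 -> C
Depth of C: 2 (number of edges from root)

Answer: 2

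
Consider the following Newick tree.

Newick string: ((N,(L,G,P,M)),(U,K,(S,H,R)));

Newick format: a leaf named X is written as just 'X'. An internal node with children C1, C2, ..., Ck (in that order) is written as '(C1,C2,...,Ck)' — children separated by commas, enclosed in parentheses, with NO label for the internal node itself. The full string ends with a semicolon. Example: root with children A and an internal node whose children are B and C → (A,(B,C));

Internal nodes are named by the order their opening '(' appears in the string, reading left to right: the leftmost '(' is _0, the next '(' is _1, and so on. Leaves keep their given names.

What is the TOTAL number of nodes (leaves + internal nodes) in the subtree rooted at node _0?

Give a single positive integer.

Newick: ((N,(L,G,P,M)),(U,K,(S,H,R)));
Locate _0: it is the '(' at position 0 (the 1st '(' reading left to right).
Query: subtree rooted at _0
_0: subtree_size = 1 + 14
  _1: subtree_size = 1 + 6
    N: subtree_size = 1 + 0
    _2: subtree_size = 1 + 4
      L: subtree_size = 1 + 0
      G: subtree_size = 1 + 0
      P: subtree_size = 1 + 0
      M: subtree_size = 1 + 0
  _3: subtree_size = 1 + 6
    U: subtree_size = 1 + 0
    K: subtree_size = 1 + 0
    _4: subtree_size = 1 + 3
      S: subtree_size = 1 + 0
      H: subtree_size = 1 + 0
      R: subtree_size = 1 + 0
Total subtree size of _0: 15

Answer: 15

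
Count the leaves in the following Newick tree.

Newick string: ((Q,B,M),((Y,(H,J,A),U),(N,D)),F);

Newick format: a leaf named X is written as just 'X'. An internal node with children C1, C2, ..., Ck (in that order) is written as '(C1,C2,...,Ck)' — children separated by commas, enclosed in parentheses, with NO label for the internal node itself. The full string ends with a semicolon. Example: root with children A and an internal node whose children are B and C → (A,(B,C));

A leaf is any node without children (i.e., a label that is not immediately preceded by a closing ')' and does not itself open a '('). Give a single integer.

Answer: 11

Derivation:
Newick: ((Q,B,M),((Y,(H,J,A),U),(N,D)),F);
Scan left-to-right; a leaf is any maximal label run not followed by '(':
  pos 2: leaf 'Q' → count = 1
  pos 4: leaf 'B' → count = 2
  pos 6: leaf 'M' → count = 3
  pos 11: leaf 'Y' → count = 4
  pos 14: leaf 'H' → count = 5
  pos 16: leaf 'J' → count = 6
  pos 18: leaf 'A' → count = 7
  pos 21: leaf 'U' → count = 8
  pos 25: leaf 'N' → count = 9
  pos 27: leaf 'D' → count = 10
  pos 31: leaf 'F' → count = 11
Total leaves: 11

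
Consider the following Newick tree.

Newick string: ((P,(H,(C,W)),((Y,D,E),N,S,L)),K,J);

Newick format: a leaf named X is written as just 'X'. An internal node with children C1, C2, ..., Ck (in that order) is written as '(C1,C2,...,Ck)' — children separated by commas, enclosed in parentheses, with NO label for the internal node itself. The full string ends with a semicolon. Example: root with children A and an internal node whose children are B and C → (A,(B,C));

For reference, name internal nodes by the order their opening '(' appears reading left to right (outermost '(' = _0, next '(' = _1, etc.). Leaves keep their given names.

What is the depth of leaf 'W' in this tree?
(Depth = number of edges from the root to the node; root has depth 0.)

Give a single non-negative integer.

Answer: 4

Derivation:
Newick: ((P,(H,(C,W)),((Y,D,E),N,S,L)),K,J);
Naming internals by '(' encounter order: outermost '(' = _0, next = _1, ...
Query node: W
Path from root: _0 -> _1 -> _2 -> _3 -> W
Depth of W: 4 (number of edges from root)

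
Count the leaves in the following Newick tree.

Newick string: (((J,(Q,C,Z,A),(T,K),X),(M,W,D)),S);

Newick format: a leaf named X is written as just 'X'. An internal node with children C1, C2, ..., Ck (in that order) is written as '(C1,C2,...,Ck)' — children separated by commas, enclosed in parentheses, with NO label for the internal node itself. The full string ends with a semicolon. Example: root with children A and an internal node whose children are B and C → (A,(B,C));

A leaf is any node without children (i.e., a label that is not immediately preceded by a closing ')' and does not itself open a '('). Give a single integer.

Answer: 12

Derivation:
Newick: (((J,(Q,C,Z,A),(T,K),X),(M,W,D)),S);
Scan left-to-right; a leaf is any maximal label run not followed by '(':
  pos 3: leaf 'J' → count = 1
  pos 6: leaf 'Q' → count = 2
  pos 8: leaf 'C' → count = 3
  pos 10: leaf 'Z' → count = 4
  pos 12: leaf 'A' → count = 5
  pos 16: leaf 'T' → count = 6
  pos 18: leaf 'K' → count = 7
  pos 21: leaf 'X' → count = 8
  pos 25: leaf 'M' → count = 9
  pos 27: leaf 'W' → count = 10
  pos 29: leaf 'D' → count = 11
  pos 33: leaf 'S' → count = 12
Total leaves: 12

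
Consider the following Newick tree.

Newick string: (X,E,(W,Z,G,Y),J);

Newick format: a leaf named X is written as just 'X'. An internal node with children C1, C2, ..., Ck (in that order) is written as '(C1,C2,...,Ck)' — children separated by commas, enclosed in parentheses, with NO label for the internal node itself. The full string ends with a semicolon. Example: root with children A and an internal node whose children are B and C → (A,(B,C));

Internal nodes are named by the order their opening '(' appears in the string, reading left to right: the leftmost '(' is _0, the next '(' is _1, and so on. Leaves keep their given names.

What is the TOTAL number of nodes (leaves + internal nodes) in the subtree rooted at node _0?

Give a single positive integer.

Newick: (X,E,(W,Z,G,Y),J);
Locate _0: it is the '(' at position 0 (the 1st '(' reading left to right).
Query: subtree rooted at _0
_0: subtree_size = 1 + 8
  X: subtree_size = 1 + 0
  E: subtree_size = 1 + 0
  _1: subtree_size = 1 + 4
    W: subtree_size = 1 + 0
    Z: subtree_size = 1 + 0
    G: subtree_size = 1 + 0
    Y: subtree_size = 1 + 0
  J: subtree_size = 1 + 0
Total subtree size of _0: 9

Answer: 9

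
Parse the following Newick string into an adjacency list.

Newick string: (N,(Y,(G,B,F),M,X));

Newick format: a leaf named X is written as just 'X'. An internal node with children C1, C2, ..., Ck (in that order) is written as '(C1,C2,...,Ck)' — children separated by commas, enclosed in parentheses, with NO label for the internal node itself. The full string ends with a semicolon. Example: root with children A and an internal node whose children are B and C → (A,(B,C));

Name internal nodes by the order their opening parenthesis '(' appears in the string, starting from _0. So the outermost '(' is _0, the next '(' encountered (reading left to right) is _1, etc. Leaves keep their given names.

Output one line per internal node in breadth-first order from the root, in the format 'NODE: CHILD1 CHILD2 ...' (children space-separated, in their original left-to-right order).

Input: (N,(Y,(G,B,F),M,X));
Scanning left-to-right, naming '(' by encounter order:
  pos 0: '(' -> open internal node _0 (depth 1)
  pos 3: '(' -> open internal node _1 (depth 2)
  pos 6: '(' -> open internal node _2 (depth 3)
  pos 12: ')' -> close internal node _2 (now at depth 2)
  pos 17: ')' -> close internal node _1 (now at depth 1)
  pos 18: ')' -> close internal node _0 (now at depth 0)
Total internal nodes: 3
BFS adjacency from root:
  _0: N _1
  _1: Y _2 M X
  _2: G B F

Answer: _0: N _1
_1: Y _2 M X
_2: G B F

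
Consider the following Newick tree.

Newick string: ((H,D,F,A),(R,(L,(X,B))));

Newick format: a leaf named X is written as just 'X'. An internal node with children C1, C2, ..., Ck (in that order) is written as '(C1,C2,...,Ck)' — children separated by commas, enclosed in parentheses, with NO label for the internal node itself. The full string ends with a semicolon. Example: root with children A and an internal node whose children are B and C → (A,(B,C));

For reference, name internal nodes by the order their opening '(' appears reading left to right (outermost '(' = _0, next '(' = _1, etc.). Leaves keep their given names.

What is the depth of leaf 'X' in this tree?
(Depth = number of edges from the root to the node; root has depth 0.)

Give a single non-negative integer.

Answer: 4

Derivation:
Newick: ((H,D,F,A),(R,(L,(X,B))));
Naming internals by '(' encounter order: outermost '(' = _0, next = _1, ...
Query node: X
Path from root: _0 -> _2 -> _3 -> _4 -> X
Depth of X: 4 (number of edges from root)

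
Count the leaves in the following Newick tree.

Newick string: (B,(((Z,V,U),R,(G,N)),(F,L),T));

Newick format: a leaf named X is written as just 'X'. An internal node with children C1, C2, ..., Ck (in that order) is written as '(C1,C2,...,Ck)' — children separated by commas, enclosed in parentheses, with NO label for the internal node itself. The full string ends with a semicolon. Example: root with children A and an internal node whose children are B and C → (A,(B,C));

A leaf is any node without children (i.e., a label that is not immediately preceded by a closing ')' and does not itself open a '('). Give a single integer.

Newick: (B,(((Z,V,U),R,(G,N)),(F,L),T));
Scan left-to-right; a leaf is any maximal label run not followed by '(':
  pos 1: leaf 'B' → count = 1
  pos 6: leaf 'Z' → count = 2
  pos 8: leaf 'V' → count = 3
  pos 10: leaf 'U' → count = 4
  pos 13: leaf 'R' → count = 5
  pos 16: leaf 'G' → count = 6
  pos 18: leaf 'N' → count = 7
  pos 23: leaf 'F' → count = 8
  pos 25: leaf 'L' → count = 9
  pos 28: leaf 'T' → count = 10
Total leaves: 10

Answer: 10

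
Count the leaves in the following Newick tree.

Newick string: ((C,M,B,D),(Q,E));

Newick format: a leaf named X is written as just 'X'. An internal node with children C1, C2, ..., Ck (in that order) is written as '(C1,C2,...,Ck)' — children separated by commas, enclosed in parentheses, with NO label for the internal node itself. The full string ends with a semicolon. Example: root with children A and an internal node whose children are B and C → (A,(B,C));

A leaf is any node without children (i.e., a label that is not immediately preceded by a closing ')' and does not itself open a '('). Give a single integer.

Answer: 6

Derivation:
Newick: ((C,M,B,D),(Q,E));
Scan left-to-right; a leaf is any maximal label run not followed by '(':
  pos 2: leaf 'C' → count = 1
  pos 4: leaf 'M' → count = 2
  pos 6: leaf 'B' → count = 3
  pos 8: leaf 'D' → count = 4
  pos 12: leaf 'Q' → count = 5
  pos 14: leaf 'E' → count = 6
Total leaves: 6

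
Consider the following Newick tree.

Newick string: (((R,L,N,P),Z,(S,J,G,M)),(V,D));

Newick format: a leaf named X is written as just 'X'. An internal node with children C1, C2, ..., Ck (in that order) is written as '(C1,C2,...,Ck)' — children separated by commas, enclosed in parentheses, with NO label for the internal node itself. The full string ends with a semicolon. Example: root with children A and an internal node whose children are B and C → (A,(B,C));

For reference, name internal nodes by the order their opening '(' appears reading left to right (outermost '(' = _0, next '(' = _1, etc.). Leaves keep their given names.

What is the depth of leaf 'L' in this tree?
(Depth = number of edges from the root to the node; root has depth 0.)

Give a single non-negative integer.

Answer: 3

Derivation:
Newick: (((R,L,N,P),Z,(S,J,G,M)),(V,D));
Naming internals by '(' encounter order: outermost '(' = _0, next = _1, ...
Query node: L
Path from root: _0 -> _1 -> _2 -> L
Depth of L: 3 (number of edges from root)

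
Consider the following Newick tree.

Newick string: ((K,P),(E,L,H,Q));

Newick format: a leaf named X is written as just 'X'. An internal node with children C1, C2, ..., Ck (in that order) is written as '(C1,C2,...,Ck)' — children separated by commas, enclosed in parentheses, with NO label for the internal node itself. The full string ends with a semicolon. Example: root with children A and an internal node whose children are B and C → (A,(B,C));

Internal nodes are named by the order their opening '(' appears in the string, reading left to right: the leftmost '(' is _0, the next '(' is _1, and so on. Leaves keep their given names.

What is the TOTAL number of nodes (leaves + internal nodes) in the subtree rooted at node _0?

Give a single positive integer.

Answer: 9

Derivation:
Newick: ((K,P),(E,L,H,Q));
Locate _0: it is the '(' at position 0 (the 1st '(' reading left to right).
Query: subtree rooted at _0
_0: subtree_size = 1 + 8
  _1: subtree_size = 1 + 2
    K: subtree_size = 1 + 0
    P: subtree_size = 1 + 0
  _2: subtree_size = 1 + 4
    E: subtree_size = 1 + 0
    L: subtree_size = 1 + 0
    H: subtree_size = 1 + 0
    Q: subtree_size = 1 + 0
Total subtree size of _0: 9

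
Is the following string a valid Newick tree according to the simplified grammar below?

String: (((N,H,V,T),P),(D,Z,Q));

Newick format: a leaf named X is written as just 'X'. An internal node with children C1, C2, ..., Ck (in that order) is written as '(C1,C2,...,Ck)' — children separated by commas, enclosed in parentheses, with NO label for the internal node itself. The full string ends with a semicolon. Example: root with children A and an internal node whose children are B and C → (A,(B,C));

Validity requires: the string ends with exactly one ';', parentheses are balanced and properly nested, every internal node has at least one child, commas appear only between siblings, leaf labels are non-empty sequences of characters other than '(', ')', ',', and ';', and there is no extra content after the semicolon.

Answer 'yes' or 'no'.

Input: (((N,H,V,T),P),(D,Z,Q));
Paren balance: 4 '(' vs 4 ')' OK
Ends with single ';': True
Full parse: OK
Valid: True

Answer: yes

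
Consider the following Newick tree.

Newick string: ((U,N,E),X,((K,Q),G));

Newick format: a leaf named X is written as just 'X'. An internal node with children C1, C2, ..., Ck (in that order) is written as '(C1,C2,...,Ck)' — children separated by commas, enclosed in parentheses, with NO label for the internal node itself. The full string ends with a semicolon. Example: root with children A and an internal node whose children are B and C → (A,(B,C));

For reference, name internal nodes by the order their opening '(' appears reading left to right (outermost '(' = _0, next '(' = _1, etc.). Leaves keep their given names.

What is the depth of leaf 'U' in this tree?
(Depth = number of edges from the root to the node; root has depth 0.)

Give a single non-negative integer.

Newick: ((U,N,E),X,((K,Q),G));
Naming internals by '(' encounter order: outermost '(' = _0, next = _1, ...
Query node: U
Path from root: _0 -> _1 -> U
Depth of U: 2 (number of edges from root)

Answer: 2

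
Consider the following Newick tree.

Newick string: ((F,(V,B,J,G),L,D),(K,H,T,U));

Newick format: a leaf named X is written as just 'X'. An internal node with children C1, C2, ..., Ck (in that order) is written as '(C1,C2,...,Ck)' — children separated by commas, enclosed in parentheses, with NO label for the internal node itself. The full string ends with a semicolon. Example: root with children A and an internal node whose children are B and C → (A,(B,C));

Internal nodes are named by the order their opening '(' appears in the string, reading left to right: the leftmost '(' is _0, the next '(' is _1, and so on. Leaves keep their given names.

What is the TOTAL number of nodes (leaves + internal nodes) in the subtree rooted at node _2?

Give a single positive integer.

Newick: ((F,(V,B,J,G),L,D),(K,H,T,U));
Locate _2: it is the '(' at position 4 (the 3rd '(' reading left to right).
Query: subtree rooted at _2
_2: subtree_size = 1 + 4
  V: subtree_size = 1 + 0
  B: subtree_size = 1 + 0
  J: subtree_size = 1 + 0
  G: subtree_size = 1 + 0
Total subtree size of _2: 5

Answer: 5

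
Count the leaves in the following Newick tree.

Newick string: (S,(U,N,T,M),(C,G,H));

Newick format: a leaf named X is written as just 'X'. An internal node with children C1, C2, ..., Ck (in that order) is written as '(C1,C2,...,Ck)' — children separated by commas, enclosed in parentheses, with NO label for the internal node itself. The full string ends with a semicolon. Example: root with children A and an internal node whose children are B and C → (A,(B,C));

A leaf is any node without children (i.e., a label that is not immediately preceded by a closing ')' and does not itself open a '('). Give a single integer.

Answer: 8

Derivation:
Newick: (S,(U,N,T,M),(C,G,H));
Scan left-to-right; a leaf is any maximal label run not followed by '(':
  pos 1: leaf 'S' → count = 1
  pos 4: leaf 'U' → count = 2
  pos 6: leaf 'N' → count = 3
  pos 8: leaf 'T' → count = 4
  pos 10: leaf 'M' → count = 5
  pos 14: leaf 'C' → count = 6
  pos 16: leaf 'G' → count = 7
  pos 18: leaf 'H' → count = 8
Total leaves: 8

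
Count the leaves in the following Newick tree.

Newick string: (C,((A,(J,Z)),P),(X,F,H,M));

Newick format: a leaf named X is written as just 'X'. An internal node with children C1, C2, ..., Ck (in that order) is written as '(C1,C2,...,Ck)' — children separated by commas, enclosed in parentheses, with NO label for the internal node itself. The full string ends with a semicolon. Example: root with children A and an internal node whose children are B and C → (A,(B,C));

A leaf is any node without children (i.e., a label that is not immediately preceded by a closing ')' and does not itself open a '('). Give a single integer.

Newick: (C,((A,(J,Z)),P),(X,F,H,M));
Scan left-to-right; a leaf is any maximal label run not followed by '(':
  pos 1: leaf 'C' → count = 1
  pos 5: leaf 'A' → count = 2
  pos 8: leaf 'J' → count = 3
  pos 10: leaf 'Z' → count = 4
  pos 14: leaf 'P' → count = 5
  pos 18: leaf 'X' → count = 6
  pos 20: leaf 'F' → count = 7
  pos 22: leaf 'H' → count = 8
  pos 24: leaf 'M' → count = 9
Total leaves: 9

Answer: 9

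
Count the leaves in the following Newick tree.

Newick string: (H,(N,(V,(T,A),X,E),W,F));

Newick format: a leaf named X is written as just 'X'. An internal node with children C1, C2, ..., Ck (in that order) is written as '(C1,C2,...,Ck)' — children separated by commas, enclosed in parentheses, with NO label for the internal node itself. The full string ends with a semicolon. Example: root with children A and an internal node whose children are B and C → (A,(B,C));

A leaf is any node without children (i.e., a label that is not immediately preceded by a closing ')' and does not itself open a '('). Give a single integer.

Answer: 9

Derivation:
Newick: (H,(N,(V,(T,A),X,E),W,F));
Scan left-to-right; a leaf is any maximal label run not followed by '(':
  pos 1: leaf 'H' → count = 1
  pos 4: leaf 'N' → count = 2
  pos 7: leaf 'V' → count = 3
  pos 10: leaf 'T' → count = 4
  pos 12: leaf 'A' → count = 5
  pos 15: leaf 'X' → count = 6
  pos 17: leaf 'E' → count = 7
  pos 20: leaf 'W' → count = 8
  pos 22: leaf 'F' → count = 9
Total leaves: 9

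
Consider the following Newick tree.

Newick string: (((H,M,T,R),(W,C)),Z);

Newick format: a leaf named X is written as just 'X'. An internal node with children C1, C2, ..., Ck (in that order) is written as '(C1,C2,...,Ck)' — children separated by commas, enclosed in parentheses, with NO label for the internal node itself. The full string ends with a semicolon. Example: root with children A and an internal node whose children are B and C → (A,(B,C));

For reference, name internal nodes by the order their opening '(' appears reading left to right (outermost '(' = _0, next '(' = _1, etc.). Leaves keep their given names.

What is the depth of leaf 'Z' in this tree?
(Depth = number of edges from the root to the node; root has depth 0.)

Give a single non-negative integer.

Answer: 1

Derivation:
Newick: (((H,M,T,R),(W,C)),Z);
Naming internals by '(' encounter order: outermost '(' = _0, next = _1, ...
Query node: Z
Path from root: _0 -> Z
Depth of Z: 1 (number of edges from root)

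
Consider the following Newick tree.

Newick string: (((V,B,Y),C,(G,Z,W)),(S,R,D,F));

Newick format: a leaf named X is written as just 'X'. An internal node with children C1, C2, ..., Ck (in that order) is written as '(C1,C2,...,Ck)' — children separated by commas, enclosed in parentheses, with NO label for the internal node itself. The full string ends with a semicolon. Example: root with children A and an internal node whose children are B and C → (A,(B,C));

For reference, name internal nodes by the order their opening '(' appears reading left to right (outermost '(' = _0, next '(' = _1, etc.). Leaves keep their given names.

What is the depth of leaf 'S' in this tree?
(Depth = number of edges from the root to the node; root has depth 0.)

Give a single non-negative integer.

Answer: 2

Derivation:
Newick: (((V,B,Y),C,(G,Z,W)),(S,R,D,F));
Naming internals by '(' encounter order: outermost '(' = _0, next = _1, ...
Query node: S
Path from root: _0 -> _4 -> S
Depth of S: 2 (number of edges from root)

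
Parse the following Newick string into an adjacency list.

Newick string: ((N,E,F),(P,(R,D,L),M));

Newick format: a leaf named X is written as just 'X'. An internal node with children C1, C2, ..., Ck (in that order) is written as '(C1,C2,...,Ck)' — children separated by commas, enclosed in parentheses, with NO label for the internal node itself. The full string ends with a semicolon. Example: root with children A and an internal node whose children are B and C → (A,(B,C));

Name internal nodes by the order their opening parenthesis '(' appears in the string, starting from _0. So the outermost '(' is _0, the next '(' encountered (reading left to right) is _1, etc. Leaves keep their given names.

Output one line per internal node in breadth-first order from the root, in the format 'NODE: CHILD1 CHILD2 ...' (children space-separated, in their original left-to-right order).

Answer: _0: _1 _2
_1: N E F
_2: P _3 M
_3: R D L

Derivation:
Input: ((N,E,F),(P,(R,D,L),M));
Scanning left-to-right, naming '(' by encounter order:
  pos 0: '(' -> open internal node _0 (depth 1)
  pos 1: '(' -> open internal node _1 (depth 2)
  pos 7: ')' -> close internal node _1 (now at depth 1)
  pos 9: '(' -> open internal node _2 (depth 2)
  pos 12: '(' -> open internal node _3 (depth 3)
  pos 18: ')' -> close internal node _3 (now at depth 2)
  pos 21: ')' -> close internal node _2 (now at depth 1)
  pos 22: ')' -> close internal node _0 (now at depth 0)
Total internal nodes: 4
BFS adjacency from root:
  _0: _1 _2
  _1: N E F
  _2: P _3 M
  _3: R D L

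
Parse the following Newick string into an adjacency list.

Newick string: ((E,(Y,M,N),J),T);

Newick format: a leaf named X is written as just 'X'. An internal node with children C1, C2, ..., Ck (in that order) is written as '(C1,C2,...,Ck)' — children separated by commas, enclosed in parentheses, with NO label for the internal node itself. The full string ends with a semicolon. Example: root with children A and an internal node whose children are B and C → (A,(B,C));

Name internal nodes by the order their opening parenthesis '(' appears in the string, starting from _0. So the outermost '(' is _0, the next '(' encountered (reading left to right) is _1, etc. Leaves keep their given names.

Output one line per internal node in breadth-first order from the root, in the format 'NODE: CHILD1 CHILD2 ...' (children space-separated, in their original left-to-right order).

Input: ((E,(Y,M,N),J),T);
Scanning left-to-right, naming '(' by encounter order:
  pos 0: '(' -> open internal node _0 (depth 1)
  pos 1: '(' -> open internal node _1 (depth 2)
  pos 4: '(' -> open internal node _2 (depth 3)
  pos 10: ')' -> close internal node _2 (now at depth 2)
  pos 13: ')' -> close internal node _1 (now at depth 1)
  pos 16: ')' -> close internal node _0 (now at depth 0)
Total internal nodes: 3
BFS adjacency from root:
  _0: _1 T
  _1: E _2 J
  _2: Y M N

Answer: _0: _1 T
_1: E _2 J
_2: Y M N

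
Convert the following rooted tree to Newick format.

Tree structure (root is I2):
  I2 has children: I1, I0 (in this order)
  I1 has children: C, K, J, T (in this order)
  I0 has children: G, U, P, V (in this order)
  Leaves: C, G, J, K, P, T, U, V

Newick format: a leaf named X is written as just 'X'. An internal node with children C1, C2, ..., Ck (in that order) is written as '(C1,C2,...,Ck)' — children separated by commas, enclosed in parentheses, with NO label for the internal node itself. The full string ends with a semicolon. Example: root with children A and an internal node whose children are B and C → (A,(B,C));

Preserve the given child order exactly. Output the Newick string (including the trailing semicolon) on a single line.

Answer: ((C,K,J,T),(G,U,P,V));

Derivation:
internal I2 with children ['I1', 'I0']
  internal I1 with children ['C', 'K', 'J', 'T']
    leaf 'C' → 'C'
    leaf 'K' → 'K'
    leaf 'J' → 'J'
    leaf 'T' → 'T'
  → '(C,K,J,T)'
  internal I0 with children ['G', 'U', 'P', 'V']
    leaf 'G' → 'G'
    leaf 'U' → 'U'
    leaf 'P' → 'P'
    leaf 'V' → 'V'
  → '(G,U,P,V)'
→ '((C,K,J,T),(G,U,P,V))'
Final: ((C,K,J,T),(G,U,P,V));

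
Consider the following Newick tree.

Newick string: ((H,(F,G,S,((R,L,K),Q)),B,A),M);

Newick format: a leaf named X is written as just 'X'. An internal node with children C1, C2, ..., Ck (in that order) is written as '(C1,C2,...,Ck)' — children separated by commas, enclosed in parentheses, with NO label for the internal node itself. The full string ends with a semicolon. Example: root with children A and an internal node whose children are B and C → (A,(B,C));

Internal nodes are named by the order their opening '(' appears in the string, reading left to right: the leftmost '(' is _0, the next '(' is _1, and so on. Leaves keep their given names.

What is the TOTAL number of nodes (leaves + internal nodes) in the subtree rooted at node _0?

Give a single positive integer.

Newick: ((H,(F,G,S,((R,L,K),Q)),B,A),M);
Locate _0: it is the '(' at position 0 (the 1st '(' reading left to right).
Query: subtree rooted at _0
_0: subtree_size = 1 + 15
  _1: subtree_size = 1 + 13
    H: subtree_size = 1 + 0
    _2: subtree_size = 1 + 9
      F: subtree_size = 1 + 0
      G: subtree_size = 1 + 0
      S: subtree_size = 1 + 0
      _3: subtree_size = 1 + 5
        _4: subtree_size = 1 + 3
          R: subtree_size = 1 + 0
          L: subtree_size = 1 + 0
          K: subtree_size = 1 + 0
        Q: subtree_size = 1 + 0
    B: subtree_size = 1 + 0
    A: subtree_size = 1 + 0
  M: subtree_size = 1 + 0
Total subtree size of _0: 16

Answer: 16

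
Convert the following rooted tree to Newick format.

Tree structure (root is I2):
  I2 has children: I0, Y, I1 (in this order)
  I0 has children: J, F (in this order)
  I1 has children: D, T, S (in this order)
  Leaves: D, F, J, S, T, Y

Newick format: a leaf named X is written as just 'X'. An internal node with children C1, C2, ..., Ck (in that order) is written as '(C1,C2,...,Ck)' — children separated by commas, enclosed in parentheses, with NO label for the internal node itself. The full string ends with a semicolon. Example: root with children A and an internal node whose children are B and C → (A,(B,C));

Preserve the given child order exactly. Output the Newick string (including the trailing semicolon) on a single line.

Answer: ((J,F),Y,(D,T,S));

Derivation:
internal I2 with children ['I0', 'Y', 'I1']
  internal I0 with children ['J', 'F']
    leaf 'J' → 'J'
    leaf 'F' → 'F'
  → '(J,F)'
  leaf 'Y' → 'Y'
  internal I1 with children ['D', 'T', 'S']
    leaf 'D' → 'D'
    leaf 'T' → 'T'
    leaf 'S' → 'S'
  → '(D,T,S)'
→ '((J,F),Y,(D,T,S))'
Final: ((J,F),Y,(D,T,S));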